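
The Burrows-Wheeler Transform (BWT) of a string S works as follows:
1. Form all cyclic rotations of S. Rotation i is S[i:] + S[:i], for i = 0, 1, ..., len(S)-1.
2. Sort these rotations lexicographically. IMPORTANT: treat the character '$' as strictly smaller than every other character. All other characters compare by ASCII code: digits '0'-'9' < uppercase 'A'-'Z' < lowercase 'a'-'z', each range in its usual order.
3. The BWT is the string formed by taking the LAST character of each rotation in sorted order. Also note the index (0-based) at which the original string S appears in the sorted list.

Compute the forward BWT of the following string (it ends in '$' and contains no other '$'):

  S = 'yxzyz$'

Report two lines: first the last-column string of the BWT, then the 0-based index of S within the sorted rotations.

Answer: zy$zyx
2

Derivation:
All 6 rotations (rotation i = S[i:]+S[:i]):
  rot[0] = yxzyz$
  rot[1] = xzyz$y
  rot[2] = zyz$yx
  rot[3] = yz$yxz
  rot[4] = z$yxzy
  rot[5] = $yxzyz
Sorted (with $ < everything):
  sorted[0] = $yxzyz  (last char: 'z')
  sorted[1] = xzyz$y  (last char: 'y')
  sorted[2] = yxzyz$  (last char: '$')
  sorted[3] = yz$yxz  (last char: 'z')
  sorted[4] = z$yxzy  (last char: 'y')
  sorted[5] = zyz$yx  (last char: 'x')
Last column: zy$zyx
Original string S is at sorted index 2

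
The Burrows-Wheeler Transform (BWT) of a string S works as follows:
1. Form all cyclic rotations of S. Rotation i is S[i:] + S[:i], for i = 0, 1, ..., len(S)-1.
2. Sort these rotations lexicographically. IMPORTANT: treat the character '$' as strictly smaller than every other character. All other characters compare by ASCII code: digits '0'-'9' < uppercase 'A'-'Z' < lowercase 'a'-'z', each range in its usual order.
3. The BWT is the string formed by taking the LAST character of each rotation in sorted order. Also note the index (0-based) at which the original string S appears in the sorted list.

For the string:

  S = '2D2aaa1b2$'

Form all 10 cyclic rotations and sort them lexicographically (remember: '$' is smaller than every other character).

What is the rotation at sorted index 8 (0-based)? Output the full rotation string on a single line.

Answer: aaa1b2$2D2

Derivation:
All 10 rotations (rotation i = S[i:]+S[:i]):
  rot[0] = 2D2aaa1b2$
  rot[1] = D2aaa1b2$2
  rot[2] = 2aaa1b2$2D
  rot[3] = aaa1b2$2D2
  rot[4] = aa1b2$2D2a
  rot[5] = a1b2$2D2aa
  rot[6] = 1b2$2D2aaa
  rot[7] = b2$2D2aaa1
  rot[8] = 2$2D2aaa1b
  rot[9] = $2D2aaa1b2
Sorted (with $ < everything):
  sorted[0] = $2D2aaa1b2
  sorted[1] = 1b2$2D2aaa
  sorted[2] = 2$2D2aaa1b
  sorted[3] = 2D2aaa1b2$
  sorted[4] = 2aaa1b2$2D
  sorted[5] = D2aaa1b2$2
  sorted[6] = a1b2$2D2aa
  sorted[7] = aa1b2$2D2a
  sorted[8] = aaa1b2$2D2
  sorted[9] = b2$2D2aaa1
sorted[8] = aaa1b2$2D2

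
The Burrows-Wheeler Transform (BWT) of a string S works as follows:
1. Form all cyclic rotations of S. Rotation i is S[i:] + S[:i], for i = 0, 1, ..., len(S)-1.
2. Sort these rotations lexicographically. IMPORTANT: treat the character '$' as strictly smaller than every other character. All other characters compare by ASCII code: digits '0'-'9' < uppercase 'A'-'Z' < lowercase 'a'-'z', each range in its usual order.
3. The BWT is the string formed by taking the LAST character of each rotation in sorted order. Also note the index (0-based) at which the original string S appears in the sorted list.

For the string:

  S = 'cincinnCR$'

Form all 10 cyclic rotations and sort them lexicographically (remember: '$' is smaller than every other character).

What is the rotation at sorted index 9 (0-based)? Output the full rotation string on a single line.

All 10 rotations (rotation i = S[i:]+S[:i]):
  rot[0] = cincinnCR$
  rot[1] = incinnCR$c
  rot[2] = ncinnCR$ci
  rot[3] = cinnCR$cin
  rot[4] = innCR$cinc
  rot[5] = nnCR$cinci
  rot[6] = nCR$cincin
  rot[7] = CR$cincinn
  rot[8] = R$cincinnC
  rot[9] = $cincinnCR
Sorted (with $ < everything):
  sorted[0] = $cincinnCR
  sorted[1] = CR$cincinn
  sorted[2] = R$cincinnC
  sorted[3] = cincinnCR$
  sorted[4] = cinnCR$cin
  sorted[5] = incinnCR$c
  sorted[6] = innCR$cinc
  sorted[7] = nCR$cincin
  sorted[8] = ncinnCR$ci
  sorted[9] = nnCR$cinci
sorted[9] = nnCR$cinci

Answer: nnCR$cinci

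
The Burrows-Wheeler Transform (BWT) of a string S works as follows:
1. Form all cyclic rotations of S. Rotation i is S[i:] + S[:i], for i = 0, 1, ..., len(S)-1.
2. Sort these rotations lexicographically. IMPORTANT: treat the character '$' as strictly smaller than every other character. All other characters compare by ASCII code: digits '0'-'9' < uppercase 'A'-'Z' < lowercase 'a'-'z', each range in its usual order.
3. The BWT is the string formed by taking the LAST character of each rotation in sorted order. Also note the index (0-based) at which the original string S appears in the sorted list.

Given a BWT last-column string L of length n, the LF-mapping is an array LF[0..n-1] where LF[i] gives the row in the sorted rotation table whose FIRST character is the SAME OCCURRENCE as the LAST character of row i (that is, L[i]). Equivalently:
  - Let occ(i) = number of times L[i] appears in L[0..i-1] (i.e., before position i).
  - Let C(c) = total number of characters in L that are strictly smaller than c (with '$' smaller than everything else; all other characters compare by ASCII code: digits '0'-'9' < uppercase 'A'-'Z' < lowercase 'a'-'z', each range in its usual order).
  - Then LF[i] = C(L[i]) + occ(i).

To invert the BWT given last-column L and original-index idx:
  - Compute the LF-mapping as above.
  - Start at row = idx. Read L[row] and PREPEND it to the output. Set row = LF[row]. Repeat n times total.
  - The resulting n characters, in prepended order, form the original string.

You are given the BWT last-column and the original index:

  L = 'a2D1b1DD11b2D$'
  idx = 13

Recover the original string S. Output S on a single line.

Answer: bDb1DD1211D2a$

Derivation:
LF mapping: 11 5 7 1 12 2 8 9 3 4 13 6 10 0
Walk LF starting at row 13, prepending L[row]:
  step 1: row=13, L[13]='$', prepend. Next row=LF[13]=0
  step 2: row=0, L[0]='a', prepend. Next row=LF[0]=11
  step 3: row=11, L[11]='2', prepend. Next row=LF[11]=6
  step 4: row=6, L[6]='D', prepend. Next row=LF[6]=8
  step 5: row=8, L[8]='1', prepend. Next row=LF[8]=3
  step 6: row=3, L[3]='1', prepend. Next row=LF[3]=1
  step 7: row=1, L[1]='2', prepend. Next row=LF[1]=5
  step 8: row=5, L[5]='1', prepend. Next row=LF[5]=2
  step 9: row=2, L[2]='D', prepend. Next row=LF[2]=7
  step 10: row=7, L[7]='D', prepend. Next row=LF[7]=9
  step 11: row=9, L[9]='1', prepend. Next row=LF[9]=4
  step 12: row=4, L[4]='b', prepend. Next row=LF[4]=12
  step 13: row=12, L[12]='D', prepend. Next row=LF[12]=10
  step 14: row=10, L[10]='b', prepend. Next row=LF[10]=13
Reversed output: bDb1DD1211D2a$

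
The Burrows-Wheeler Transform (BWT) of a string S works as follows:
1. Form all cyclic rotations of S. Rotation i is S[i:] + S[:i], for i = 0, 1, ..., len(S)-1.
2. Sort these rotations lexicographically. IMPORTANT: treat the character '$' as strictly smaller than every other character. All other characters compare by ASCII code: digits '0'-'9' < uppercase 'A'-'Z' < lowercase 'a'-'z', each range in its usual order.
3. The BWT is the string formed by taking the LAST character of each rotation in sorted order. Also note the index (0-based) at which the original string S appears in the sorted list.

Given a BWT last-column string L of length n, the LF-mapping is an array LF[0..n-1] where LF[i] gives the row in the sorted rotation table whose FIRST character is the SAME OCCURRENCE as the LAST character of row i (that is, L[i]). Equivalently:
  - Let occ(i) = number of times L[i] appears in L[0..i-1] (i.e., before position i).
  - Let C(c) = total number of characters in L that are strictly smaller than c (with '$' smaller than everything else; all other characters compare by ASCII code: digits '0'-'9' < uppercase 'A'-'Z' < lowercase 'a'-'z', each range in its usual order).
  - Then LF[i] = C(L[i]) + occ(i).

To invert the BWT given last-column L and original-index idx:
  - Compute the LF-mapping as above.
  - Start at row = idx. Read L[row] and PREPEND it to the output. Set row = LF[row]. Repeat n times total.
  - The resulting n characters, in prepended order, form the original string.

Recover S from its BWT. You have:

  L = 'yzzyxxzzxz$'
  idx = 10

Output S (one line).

Answer: zzzxyxzzxy$

Derivation:
LF mapping: 4 6 7 5 1 2 8 9 3 10 0
Walk LF starting at row 10, prepending L[row]:
  step 1: row=10, L[10]='$', prepend. Next row=LF[10]=0
  step 2: row=0, L[0]='y', prepend. Next row=LF[0]=4
  step 3: row=4, L[4]='x', prepend. Next row=LF[4]=1
  step 4: row=1, L[1]='z', prepend. Next row=LF[1]=6
  step 5: row=6, L[6]='z', prepend. Next row=LF[6]=8
  step 6: row=8, L[8]='x', prepend. Next row=LF[8]=3
  step 7: row=3, L[3]='y', prepend. Next row=LF[3]=5
  step 8: row=5, L[5]='x', prepend. Next row=LF[5]=2
  step 9: row=2, L[2]='z', prepend. Next row=LF[2]=7
  step 10: row=7, L[7]='z', prepend. Next row=LF[7]=9
  step 11: row=9, L[9]='z', prepend. Next row=LF[9]=10
Reversed output: zzzxyxzzxy$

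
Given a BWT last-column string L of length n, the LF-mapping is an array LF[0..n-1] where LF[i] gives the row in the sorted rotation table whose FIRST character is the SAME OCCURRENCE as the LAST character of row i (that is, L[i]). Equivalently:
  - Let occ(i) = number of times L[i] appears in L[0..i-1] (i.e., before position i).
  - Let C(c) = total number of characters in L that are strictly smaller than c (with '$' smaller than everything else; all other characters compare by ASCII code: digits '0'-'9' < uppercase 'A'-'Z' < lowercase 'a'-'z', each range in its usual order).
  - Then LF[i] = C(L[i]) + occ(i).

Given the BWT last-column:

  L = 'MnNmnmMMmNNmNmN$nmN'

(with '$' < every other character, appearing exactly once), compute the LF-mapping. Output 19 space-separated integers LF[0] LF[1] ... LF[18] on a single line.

Answer: 1 16 4 10 17 11 2 3 12 5 6 13 7 14 8 0 18 15 9

Derivation:
Char counts: '$':1, 'M':3, 'N':6, 'm':6, 'n':3
C (first-col start): C('$')=0, C('M')=1, C('N')=4, C('m')=10, C('n')=16
L[0]='M': occ=0, LF[0]=C('M')+0=1+0=1
L[1]='n': occ=0, LF[1]=C('n')+0=16+0=16
L[2]='N': occ=0, LF[2]=C('N')+0=4+0=4
L[3]='m': occ=0, LF[3]=C('m')+0=10+0=10
L[4]='n': occ=1, LF[4]=C('n')+1=16+1=17
L[5]='m': occ=1, LF[5]=C('m')+1=10+1=11
L[6]='M': occ=1, LF[6]=C('M')+1=1+1=2
L[7]='M': occ=2, LF[7]=C('M')+2=1+2=3
L[8]='m': occ=2, LF[8]=C('m')+2=10+2=12
L[9]='N': occ=1, LF[9]=C('N')+1=4+1=5
L[10]='N': occ=2, LF[10]=C('N')+2=4+2=6
L[11]='m': occ=3, LF[11]=C('m')+3=10+3=13
L[12]='N': occ=3, LF[12]=C('N')+3=4+3=7
L[13]='m': occ=4, LF[13]=C('m')+4=10+4=14
L[14]='N': occ=4, LF[14]=C('N')+4=4+4=8
L[15]='$': occ=0, LF[15]=C('$')+0=0+0=0
L[16]='n': occ=2, LF[16]=C('n')+2=16+2=18
L[17]='m': occ=5, LF[17]=C('m')+5=10+5=15
L[18]='N': occ=5, LF[18]=C('N')+5=4+5=9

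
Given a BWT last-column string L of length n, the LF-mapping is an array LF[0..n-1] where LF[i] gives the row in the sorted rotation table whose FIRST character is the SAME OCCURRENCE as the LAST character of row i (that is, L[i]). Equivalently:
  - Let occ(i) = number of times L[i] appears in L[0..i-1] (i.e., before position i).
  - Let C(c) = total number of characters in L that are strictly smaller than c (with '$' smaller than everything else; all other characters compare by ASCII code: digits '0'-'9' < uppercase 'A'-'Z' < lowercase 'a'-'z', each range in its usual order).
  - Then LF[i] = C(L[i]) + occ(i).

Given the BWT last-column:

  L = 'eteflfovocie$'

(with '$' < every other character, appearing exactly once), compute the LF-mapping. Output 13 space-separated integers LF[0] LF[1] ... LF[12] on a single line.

Char counts: '$':1, 'c':1, 'e':3, 'f':2, 'i':1, 'l':1, 'o':2, 't':1, 'v':1
C (first-col start): C('$')=0, C('c')=1, C('e')=2, C('f')=5, C('i')=7, C('l')=8, C('o')=9, C('t')=11, C('v')=12
L[0]='e': occ=0, LF[0]=C('e')+0=2+0=2
L[1]='t': occ=0, LF[1]=C('t')+0=11+0=11
L[2]='e': occ=1, LF[2]=C('e')+1=2+1=3
L[3]='f': occ=0, LF[3]=C('f')+0=5+0=5
L[4]='l': occ=0, LF[4]=C('l')+0=8+0=8
L[5]='f': occ=1, LF[5]=C('f')+1=5+1=6
L[6]='o': occ=0, LF[6]=C('o')+0=9+0=9
L[7]='v': occ=0, LF[7]=C('v')+0=12+0=12
L[8]='o': occ=1, LF[8]=C('o')+1=9+1=10
L[9]='c': occ=0, LF[9]=C('c')+0=1+0=1
L[10]='i': occ=0, LF[10]=C('i')+0=7+0=7
L[11]='e': occ=2, LF[11]=C('e')+2=2+2=4
L[12]='$': occ=0, LF[12]=C('$')+0=0+0=0

Answer: 2 11 3 5 8 6 9 12 10 1 7 4 0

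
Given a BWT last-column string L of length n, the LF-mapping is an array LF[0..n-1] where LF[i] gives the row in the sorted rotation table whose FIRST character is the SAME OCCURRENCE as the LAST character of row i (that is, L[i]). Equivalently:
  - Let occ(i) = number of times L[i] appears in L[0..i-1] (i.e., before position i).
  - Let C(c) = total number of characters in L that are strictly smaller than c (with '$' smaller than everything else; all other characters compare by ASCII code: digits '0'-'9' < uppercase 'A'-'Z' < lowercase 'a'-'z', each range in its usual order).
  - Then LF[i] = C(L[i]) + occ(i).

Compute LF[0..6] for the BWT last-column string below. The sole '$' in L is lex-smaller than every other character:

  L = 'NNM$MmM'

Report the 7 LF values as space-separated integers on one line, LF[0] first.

Answer: 4 5 1 0 2 6 3

Derivation:
Char counts: '$':1, 'M':3, 'N':2, 'm':1
C (first-col start): C('$')=0, C('M')=1, C('N')=4, C('m')=6
L[0]='N': occ=0, LF[0]=C('N')+0=4+0=4
L[1]='N': occ=1, LF[1]=C('N')+1=4+1=5
L[2]='M': occ=0, LF[2]=C('M')+0=1+0=1
L[3]='$': occ=0, LF[3]=C('$')+0=0+0=0
L[4]='M': occ=1, LF[4]=C('M')+1=1+1=2
L[5]='m': occ=0, LF[5]=C('m')+0=6+0=6
L[6]='M': occ=2, LF[6]=C('M')+2=1+2=3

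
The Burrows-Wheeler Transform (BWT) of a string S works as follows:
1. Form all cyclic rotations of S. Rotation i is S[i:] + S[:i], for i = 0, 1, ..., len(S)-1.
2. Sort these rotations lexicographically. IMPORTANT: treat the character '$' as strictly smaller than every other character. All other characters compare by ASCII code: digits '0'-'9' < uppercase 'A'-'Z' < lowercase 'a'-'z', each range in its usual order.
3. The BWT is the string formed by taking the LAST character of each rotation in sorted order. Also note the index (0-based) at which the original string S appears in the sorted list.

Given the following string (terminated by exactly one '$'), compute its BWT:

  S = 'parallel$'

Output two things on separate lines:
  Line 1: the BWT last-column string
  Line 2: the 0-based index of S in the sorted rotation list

Answer: lrplela$a
7

Derivation:
All 9 rotations (rotation i = S[i:]+S[:i]):
  rot[0] = parallel$
  rot[1] = arallel$p
  rot[2] = rallel$pa
  rot[3] = allel$par
  rot[4] = llel$para
  rot[5] = lel$paral
  rot[6] = el$parall
  rot[7] = l$paralle
  rot[8] = $parallel
Sorted (with $ < everything):
  sorted[0] = $parallel  (last char: 'l')
  sorted[1] = allel$par  (last char: 'r')
  sorted[2] = arallel$p  (last char: 'p')
  sorted[3] = el$parall  (last char: 'l')
  sorted[4] = l$paralle  (last char: 'e')
  sorted[5] = lel$paral  (last char: 'l')
  sorted[6] = llel$para  (last char: 'a')
  sorted[7] = parallel$  (last char: '$')
  sorted[8] = rallel$pa  (last char: 'a')
Last column: lrplela$a
Original string S is at sorted index 7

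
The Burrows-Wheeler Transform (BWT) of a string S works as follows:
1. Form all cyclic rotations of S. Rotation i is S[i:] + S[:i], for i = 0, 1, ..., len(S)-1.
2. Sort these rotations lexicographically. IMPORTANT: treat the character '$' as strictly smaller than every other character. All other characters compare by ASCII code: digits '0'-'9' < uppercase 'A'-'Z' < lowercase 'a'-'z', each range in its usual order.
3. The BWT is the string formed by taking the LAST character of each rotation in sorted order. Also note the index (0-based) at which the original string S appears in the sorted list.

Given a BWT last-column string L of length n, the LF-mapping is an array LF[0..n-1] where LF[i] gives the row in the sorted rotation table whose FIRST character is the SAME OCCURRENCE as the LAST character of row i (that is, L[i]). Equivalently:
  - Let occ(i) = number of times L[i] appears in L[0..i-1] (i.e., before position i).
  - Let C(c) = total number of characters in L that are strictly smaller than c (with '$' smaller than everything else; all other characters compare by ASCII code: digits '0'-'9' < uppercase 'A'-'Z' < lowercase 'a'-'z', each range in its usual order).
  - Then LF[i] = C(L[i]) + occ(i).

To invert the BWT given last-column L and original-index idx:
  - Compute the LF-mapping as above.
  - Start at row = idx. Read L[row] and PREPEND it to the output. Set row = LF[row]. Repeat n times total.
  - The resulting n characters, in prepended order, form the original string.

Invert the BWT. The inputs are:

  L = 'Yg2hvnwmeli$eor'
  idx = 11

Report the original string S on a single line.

Answer: overwhelming2Y$

Derivation:
LF mapping: 2 5 1 6 13 10 14 9 3 8 7 0 4 11 12
Walk LF starting at row 11, prepending L[row]:
  step 1: row=11, L[11]='$', prepend. Next row=LF[11]=0
  step 2: row=0, L[0]='Y', prepend. Next row=LF[0]=2
  step 3: row=2, L[2]='2', prepend. Next row=LF[2]=1
  step 4: row=1, L[1]='g', prepend. Next row=LF[1]=5
  step 5: row=5, L[5]='n', prepend. Next row=LF[5]=10
  step 6: row=10, L[10]='i', prepend. Next row=LF[10]=7
  step 7: row=7, L[7]='m', prepend. Next row=LF[7]=9
  step 8: row=9, L[9]='l', prepend. Next row=LF[9]=8
  step 9: row=8, L[8]='e', prepend. Next row=LF[8]=3
  step 10: row=3, L[3]='h', prepend. Next row=LF[3]=6
  step 11: row=6, L[6]='w', prepend. Next row=LF[6]=14
  step 12: row=14, L[14]='r', prepend. Next row=LF[14]=12
  step 13: row=12, L[12]='e', prepend. Next row=LF[12]=4
  step 14: row=4, L[4]='v', prepend. Next row=LF[4]=13
  step 15: row=13, L[13]='o', prepend. Next row=LF[13]=11
Reversed output: overwhelming2Y$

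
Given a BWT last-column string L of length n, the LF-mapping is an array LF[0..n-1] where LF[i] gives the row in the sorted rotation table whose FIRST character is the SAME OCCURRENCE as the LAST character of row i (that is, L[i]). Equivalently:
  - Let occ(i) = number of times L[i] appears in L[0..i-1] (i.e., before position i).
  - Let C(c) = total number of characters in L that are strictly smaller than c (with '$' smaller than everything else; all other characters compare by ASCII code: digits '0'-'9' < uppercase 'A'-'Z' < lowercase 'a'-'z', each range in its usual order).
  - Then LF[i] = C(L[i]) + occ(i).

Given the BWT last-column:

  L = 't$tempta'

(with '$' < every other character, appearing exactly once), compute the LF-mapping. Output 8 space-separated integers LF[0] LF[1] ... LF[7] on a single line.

Answer: 5 0 6 2 3 4 7 1

Derivation:
Char counts: '$':1, 'a':1, 'e':1, 'm':1, 'p':1, 't':3
C (first-col start): C('$')=0, C('a')=1, C('e')=2, C('m')=3, C('p')=4, C('t')=5
L[0]='t': occ=0, LF[0]=C('t')+0=5+0=5
L[1]='$': occ=0, LF[1]=C('$')+0=0+0=0
L[2]='t': occ=1, LF[2]=C('t')+1=5+1=6
L[3]='e': occ=0, LF[3]=C('e')+0=2+0=2
L[4]='m': occ=0, LF[4]=C('m')+0=3+0=3
L[5]='p': occ=0, LF[5]=C('p')+0=4+0=4
L[6]='t': occ=2, LF[6]=C('t')+2=5+2=7
L[7]='a': occ=0, LF[7]=C('a')+0=1+0=1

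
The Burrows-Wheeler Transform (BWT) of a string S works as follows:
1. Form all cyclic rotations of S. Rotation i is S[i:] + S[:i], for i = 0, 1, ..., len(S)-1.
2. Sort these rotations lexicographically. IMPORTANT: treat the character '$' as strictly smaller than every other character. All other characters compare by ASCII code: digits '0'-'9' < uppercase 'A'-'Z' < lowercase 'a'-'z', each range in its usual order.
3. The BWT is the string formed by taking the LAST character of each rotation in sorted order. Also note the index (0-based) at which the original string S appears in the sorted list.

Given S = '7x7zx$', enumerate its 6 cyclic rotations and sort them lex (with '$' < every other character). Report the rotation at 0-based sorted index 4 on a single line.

Answer: x7zx$7

Derivation:
All 6 rotations (rotation i = S[i:]+S[:i]):
  rot[0] = 7x7zx$
  rot[1] = x7zx$7
  rot[2] = 7zx$7x
  rot[3] = zx$7x7
  rot[4] = x$7x7z
  rot[5] = $7x7zx
Sorted (with $ < everything):
  sorted[0] = $7x7zx
  sorted[1] = 7x7zx$
  sorted[2] = 7zx$7x
  sorted[3] = x$7x7z
  sorted[4] = x7zx$7
  sorted[5] = zx$7x7
sorted[4] = x7zx$7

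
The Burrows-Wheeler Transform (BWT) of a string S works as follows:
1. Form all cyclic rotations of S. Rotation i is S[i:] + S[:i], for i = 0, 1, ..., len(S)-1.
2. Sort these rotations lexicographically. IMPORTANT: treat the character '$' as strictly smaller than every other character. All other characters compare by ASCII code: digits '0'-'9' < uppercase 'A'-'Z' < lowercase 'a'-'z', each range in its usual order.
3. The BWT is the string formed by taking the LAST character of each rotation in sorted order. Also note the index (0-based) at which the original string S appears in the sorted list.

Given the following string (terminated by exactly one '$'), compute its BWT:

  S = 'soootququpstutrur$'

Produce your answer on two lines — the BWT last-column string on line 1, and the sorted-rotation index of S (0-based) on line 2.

All 18 rotations (rotation i = S[i:]+S[:i]):
  rot[0] = soootququpstutrur$
  rot[1] = oootququpstutrur$s
  rot[2] = ootququpstutrur$so
  rot[3] = otququpstutrur$soo
  rot[4] = tququpstutrur$sooo
  rot[5] = ququpstutrur$sooot
  rot[6] = uqupstutrur$soootq
  rot[7] = qupstutrur$soootqu
  rot[8] = upstutrur$soootquq
  rot[9] = pstutrur$soootququ
  rot[10] = stutrur$soootququp
  rot[11] = tutrur$soootququps
  rot[12] = utrur$soootququpst
  rot[13] = trur$soootququpstu
  rot[14] = rur$soootququpstut
  rot[15] = ur$soootququpstutr
  rot[16] = r$soootququpstutru
  rot[17] = $soootququpstutrur
Sorted (with $ < everything):
  sorted[0] = $soootququpstutrur  (last char: 'r')
  sorted[1] = oootququpstutrur$s  (last char: 's')
  sorted[2] = ootququpstutrur$so  (last char: 'o')
  sorted[3] = otququpstutrur$soo  (last char: 'o')
  sorted[4] = pstutrur$soootququ  (last char: 'u')
  sorted[5] = qupstutrur$soootqu  (last char: 'u')
  sorted[6] = ququpstutrur$sooot  (last char: 't')
  sorted[7] = r$soootququpstutru  (last char: 'u')
  sorted[8] = rur$soootququpstut  (last char: 't')
  sorted[9] = soootququpstutrur$  (last char: '$')
  sorted[10] = stutrur$soootququp  (last char: 'p')
  sorted[11] = tququpstutrur$sooo  (last char: 'o')
  sorted[12] = trur$soootququpstu  (last char: 'u')
  sorted[13] = tutrur$soootququps  (last char: 's')
  sorted[14] = upstutrur$soootquq  (last char: 'q')
  sorted[15] = uqupstutrur$soootq  (last char: 'q')
  sorted[16] = ur$soootququpstutr  (last char: 'r')
  sorted[17] = utrur$soootququpst  (last char: 't')
Last column: rsoouutut$pousqqrt
Original string S is at sorted index 9

Answer: rsoouutut$pousqqrt
9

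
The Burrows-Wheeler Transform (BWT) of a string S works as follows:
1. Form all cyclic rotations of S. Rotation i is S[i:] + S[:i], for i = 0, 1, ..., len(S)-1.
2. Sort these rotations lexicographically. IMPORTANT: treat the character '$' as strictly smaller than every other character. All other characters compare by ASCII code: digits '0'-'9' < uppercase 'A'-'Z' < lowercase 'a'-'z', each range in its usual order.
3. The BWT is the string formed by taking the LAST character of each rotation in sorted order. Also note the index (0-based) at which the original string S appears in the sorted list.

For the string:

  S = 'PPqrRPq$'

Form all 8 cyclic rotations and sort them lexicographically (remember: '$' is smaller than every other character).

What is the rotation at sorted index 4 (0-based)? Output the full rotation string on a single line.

Answer: RPq$PPqr

Derivation:
All 8 rotations (rotation i = S[i:]+S[:i]):
  rot[0] = PPqrRPq$
  rot[1] = PqrRPq$P
  rot[2] = qrRPq$PP
  rot[3] = rRPq$PPq
  rot[4] = RPq$PPqr
  rot[5] = Pq$PPqrR
  rot[6] = q$PPqrRP
  rot[7] = $PPqrRPq
Sorted (with $ < everything):
  sorted[0] = $PPqrRPq
  sorted[1] = PPqrRPq$
  sorted[2] = Pq$PPqrR
  sorted[3] = PqrRPq$P
  sorted[4] = RPq$PPqr
  sorted[5] = q$PPqrRP
  sorted[6] = qrRPq$PP
  sorted[7] = rRPq$PPq
sorted[4] = RPq$PPqr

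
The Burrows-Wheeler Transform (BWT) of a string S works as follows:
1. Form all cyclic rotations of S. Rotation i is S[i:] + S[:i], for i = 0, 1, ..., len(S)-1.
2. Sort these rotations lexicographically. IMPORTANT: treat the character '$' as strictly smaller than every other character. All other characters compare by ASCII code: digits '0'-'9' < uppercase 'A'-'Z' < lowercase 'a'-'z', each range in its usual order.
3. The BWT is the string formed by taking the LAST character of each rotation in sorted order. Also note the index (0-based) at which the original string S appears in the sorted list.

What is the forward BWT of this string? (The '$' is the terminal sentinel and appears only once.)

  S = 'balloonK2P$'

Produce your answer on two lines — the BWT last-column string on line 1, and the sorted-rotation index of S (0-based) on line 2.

Answer: PKn2b$alool
5

Derivation:
All 11 rotations (rotation i = S[i:]+S[:i]):
  rot[0] = balloonK2P$
  rot[1] = alloonK2P$b
  rot[2] = lloonK2P$ba
  rot[3] = loonK2P$bal
  rot[4] = oonK2P$ball
  rot[5] = onK2P$ballo
  rot[6] = nK2P$balloo
  rot[7] = K2P$balloon
  rot[8] = 2P$balloonK
  rot[9] = P$balloonK2
  rot[10] = $balloonK2P
Sorted (with $ < everything):
  sorted[0] = $balloonK2P  (last char: 'P')
  sorted[1] = 2P$balloonK  (last char: 'K')
  sorted[2] = K2P$balloon  (last char: 'n')
  sorted[3] = P$balloonK2  (last char: '2')
  sorted[4] = alloonK2P$b  (last char: 'b')
  sorted[5] = balloonK2P$  (last char: '$')
  sorted[6] = lloonK2P$ba  (last char: 'a')
  sorted[7] = loonK2P$bal  (last char: 'l')
  sorted[8] = nK2P$balloo  (last char: 'o')
  sorted[9] = onK2P$ballo  (last char: 'o')
  sorted[10] = oonK2P$ball  (last char: 'l')
Last column: PKn2b$alool
Original string S is at sorted index 5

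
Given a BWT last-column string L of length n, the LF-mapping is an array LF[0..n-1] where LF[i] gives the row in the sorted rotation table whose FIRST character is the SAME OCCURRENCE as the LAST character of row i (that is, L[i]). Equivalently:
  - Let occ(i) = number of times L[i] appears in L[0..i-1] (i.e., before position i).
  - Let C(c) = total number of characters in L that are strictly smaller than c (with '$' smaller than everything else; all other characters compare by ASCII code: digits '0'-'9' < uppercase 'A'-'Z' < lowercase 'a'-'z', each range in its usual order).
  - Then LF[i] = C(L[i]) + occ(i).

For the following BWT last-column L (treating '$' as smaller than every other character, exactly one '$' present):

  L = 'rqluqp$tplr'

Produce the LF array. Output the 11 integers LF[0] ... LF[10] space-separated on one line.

Answer: 7 5 1 10 6 3 0 9 4 2 8

Derivation:
Char counts: '$':1, 'l':2, 'p':2, 'q':2, 'r':2, 't':1, 'u':1
C (first-col start): C('$')=0, C('l')=1, C('p')=3, C('q')=5, C('r')=7, C('t')=9, C('u')=10
L[0]='r': occ=0, LF[0]=C('r')+0=7+0=7
L[1]='q': occ=0, LF[1]=C('q')+0=5+0=5
L[2]='l': occ=0, LF[2]=C('l')+0=1+0=1
L[3]='u': occ=0, LF[3]=C('u')+0=10+0=10
L[4]='q': occ=1, LF[4]=C('q')+1=5+1=6
L[5]='p': occ=0, LF[5]=C('p')+0=3+0=3
L[6]='$': occ=0, LF[6]=C('$')+0=0+0=0
L[7]='t': occ=0, LF[7]=C('t')+0=9+0=9
L[8]='p': occ=1, LF[8]=C('p')+1=3+1=4
L[9]='l': occ=1, LF[9]=C('l')+1=1+1=2
L[10]='r': occ=1, LF[10]=C('r')+1=7+1=8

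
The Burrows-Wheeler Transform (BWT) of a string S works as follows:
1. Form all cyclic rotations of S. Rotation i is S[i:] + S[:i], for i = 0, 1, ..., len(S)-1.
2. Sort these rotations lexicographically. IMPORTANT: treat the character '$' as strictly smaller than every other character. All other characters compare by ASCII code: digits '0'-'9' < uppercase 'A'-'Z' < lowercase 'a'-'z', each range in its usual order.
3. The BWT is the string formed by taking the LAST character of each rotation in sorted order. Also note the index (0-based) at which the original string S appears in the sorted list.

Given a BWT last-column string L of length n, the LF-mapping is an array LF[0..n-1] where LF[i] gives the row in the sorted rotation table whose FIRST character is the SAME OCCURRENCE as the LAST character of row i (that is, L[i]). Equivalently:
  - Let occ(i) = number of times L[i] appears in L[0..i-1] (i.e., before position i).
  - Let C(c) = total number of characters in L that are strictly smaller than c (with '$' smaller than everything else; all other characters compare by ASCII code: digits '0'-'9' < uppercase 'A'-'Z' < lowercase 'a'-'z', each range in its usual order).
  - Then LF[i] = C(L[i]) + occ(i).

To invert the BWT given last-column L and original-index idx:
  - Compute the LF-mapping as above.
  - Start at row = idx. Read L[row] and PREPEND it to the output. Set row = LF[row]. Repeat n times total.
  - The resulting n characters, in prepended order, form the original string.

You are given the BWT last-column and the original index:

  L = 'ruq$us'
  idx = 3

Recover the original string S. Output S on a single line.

Answer: suuqr$

Derivation:
LF mapping: 2 4 1 0 5 3
Walk LF starting at row 3, prepending L[row]:
  step 1: row=3, L[3]='$', prepend. Next row=LF[3]=0
  step 2: row=0, L[0]='r', prepend. Next row=LF[0]=2
  step 3: row=2, L[2]='q', prepend. Next row=LF[2]=1
  step 4: row=1, L[1]='u', prepend. Next row=LF[1]=4
  step 5: row=4, L[4]='u', prepend. Next row=LF[4]=5
  step 6: row=5, L[5]='s', prepend. Next row=LF[5]=3
Reversed output: suuqr$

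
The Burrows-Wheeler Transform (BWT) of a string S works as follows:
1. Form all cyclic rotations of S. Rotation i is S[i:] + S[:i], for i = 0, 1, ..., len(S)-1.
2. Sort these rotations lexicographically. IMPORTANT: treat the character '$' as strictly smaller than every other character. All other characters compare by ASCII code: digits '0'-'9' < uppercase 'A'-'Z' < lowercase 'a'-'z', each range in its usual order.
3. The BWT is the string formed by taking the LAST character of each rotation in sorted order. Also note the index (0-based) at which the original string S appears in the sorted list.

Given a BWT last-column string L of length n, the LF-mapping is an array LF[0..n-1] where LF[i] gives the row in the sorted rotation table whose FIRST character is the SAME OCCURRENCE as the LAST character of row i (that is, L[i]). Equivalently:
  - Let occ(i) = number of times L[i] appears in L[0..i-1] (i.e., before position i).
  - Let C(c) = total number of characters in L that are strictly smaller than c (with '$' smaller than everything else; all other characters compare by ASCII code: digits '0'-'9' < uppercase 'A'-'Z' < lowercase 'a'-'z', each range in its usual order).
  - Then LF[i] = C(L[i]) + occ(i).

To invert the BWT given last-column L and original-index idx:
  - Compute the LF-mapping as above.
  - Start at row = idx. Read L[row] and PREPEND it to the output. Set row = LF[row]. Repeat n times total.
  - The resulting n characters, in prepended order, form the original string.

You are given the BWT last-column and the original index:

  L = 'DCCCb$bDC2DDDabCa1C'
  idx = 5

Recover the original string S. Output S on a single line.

LF mapping: 9 3 4 5 16 0 17 10 6 2 11 12 13 14 18 7 15 1 8
Walk LF starting at row 5, prepending L[row]:
  step 1: row=5, L[5]='$', prepend. Next row=LF[5]=0
  step 2: row=0, L[0]='D', prepend. Next row=LF[0]=9
  step 3: row=9, L[9]='2', prepend. Next row=LF[9]=2
  step 4: row=2, L[2]='C', prepend. Next row=LF[2]=4
  step 5: row=4, L[4]='b', prepend. Next row=LF[4]=16
  step 6: row=16, L[16]='a', prepend. Next row=LF[16]=15
  step 7: row=15, L[15]='C', prepend. Next row=LF[15]=7
  step 8: row=7, L[7]='D', prepend. Next row=LF[7]=10
  step 9: row=10, L[10]='D', prepend. Next row=LF[10]=11
  step 10: row=11, L[11]='D', prepend. Next row=LF[11]=12
  step 11: row=12, L[12]='D', prepend. Next row=LF[12]=13
  step 12: row=13, L[13]='a', prepend. Next row=LF[13]=14
  step 13: row=14, L[14]='b', prepend. Next row=LF[14]=18
  step 14: row=18, L[18]='C', prepend. Next row=LF[18]=8
  step 15: row=8, L[8]='C', prepend. Next row=LF[8]=6
  step 16: row=6, L[6]='b', prepend. Next row=LF[6]=17
  step 17: row=17, L[17]='1', prepend. Next row=LF[17]=1
  step 18: row=1, L[1]='C', prepend. Next row=LF[1]=3
  step 19: row=3, L[3]='C', prepend. Next row=LF[3]=5
Reversed output: CC1bCCbaDDDDCabC2D$

Answer: CC1bCCbaDDDDCabC2D$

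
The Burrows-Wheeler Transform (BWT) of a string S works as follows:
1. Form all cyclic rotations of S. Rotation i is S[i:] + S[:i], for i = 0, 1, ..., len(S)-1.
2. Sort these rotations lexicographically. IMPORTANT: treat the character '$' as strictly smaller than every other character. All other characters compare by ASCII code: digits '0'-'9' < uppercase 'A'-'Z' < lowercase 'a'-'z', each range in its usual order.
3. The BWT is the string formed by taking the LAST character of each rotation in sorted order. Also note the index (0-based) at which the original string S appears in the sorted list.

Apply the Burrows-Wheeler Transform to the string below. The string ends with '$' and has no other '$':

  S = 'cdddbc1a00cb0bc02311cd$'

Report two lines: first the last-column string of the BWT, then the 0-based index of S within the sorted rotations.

Answer: dacb03c1021c0dbb01$cddc
18

Derivation:
All 23 rotations (rotation i = S[i:]+S[:i]):
  rot[0] = cdddbc1a00cb0bc02311cd$
  rot[1] = dddbc1a00cb0bc02311cd$c
  rot[2] = ddbc1a00cb0bc02311cd$cd
  rot[3] = dbc1a00cb0bc02311cd$cdd
  rot[4] = bc1a00cb0bc02311cd$cddd
  rot[5] = c1a00cb0bc02311cd$cdddb
  rot[6] = 1a00cb0bc02311cd$cdddbc
  rot[7] = a00cb0bc02311cd$cdddbc1
  rot[8] = 00cb0bc02311cd$cdddbc1a
  rot[9] = 0cb0bc02311cd$cdddbc1a0
  rot[10] = cb0bc02311cd$cdddbc1a00
  rot[11] = b0bc02311cd$cdddbc1a00c
  rot[12] = 0bc02311cd$cdddbc1a00cb
  rot[13] = bc02311cd$cdddbc1a00cb0
  rot[14] = c02311cd$cdddbc1a00cb0b
  rot[15] = 02311cd$cdddbc1a00cb0bc
  rot[16] = 2311cd$cdddbc1a00cb0bc0
  rot[17] = 311cd$cdddbc1a00cb0bc02
  rot[18] = 11cd$cdddbc1a00cb0bc023
  rot[19] = 1cd$cdddbc1a00cb0bc0231
  rot[20] = cd$cdddbc1a00cb0bc02311
  rot[21] = d$cdddbc1a00cb0bc02311c
  rot[22] = $cdddbc1a00cb0bc02311cd
Sorted (with $ < everything):
  sorted[0] = $cdddbc1a00cb0bc02311cd  (last char: 'd')
  sorted[1] = 00cb0bc02311cd$cdddbc1a  (last char: 'a')
  sorted[2] = 02311cd$cdddbc1a00cb0bc  (last char: 'c')
  sorted[3] = 0bc02311cd$cdddbc1a00cb  (last char: 'b')
  sorted[4] = 0cb0bc02311cd$cdddbc1a0  (last char: '0')
  sorted[5] = 11cd$cdddbc1a00cb0bc023  (last char: '3')
  sorted[6] = 1a00cb0bc02311cd$cdddbc  (last char: 'c')
  sorted[7] = 1cd$cdddbc1a00cb0bc0231  (last char: '1')
  sorted[8] = 2311cd$cdddbc1a00cb0bc0  (last char: '0')
  sorted[9] = 311cd$cdddbc1a00cb0bc02  (last char: '2')
  sorted[10] = a00cb0bc02311cd$cdddbc1  (last char: '1')
  sorted[11] = b0bc02311cd$cdddbc1a00c  (last char: 'c')
  sorted[12] = bc02311cd$cdddbc1a00cb0  (last char: '0')
  sorted[13] = bc1a00cb0bc02311cd$cddd  (last char: 'd')
  sorted[14] = c02311cd$cdddbc1a00cb0b  (last char: 'b')
  sorted[15] = c1a00cb0bc02311cd$cdddb  (last char: 'b')
  sorted[16] = cb0bc02311cd$cdddbc1a00  (last char: '0')
  sorted[17] = cd$cdddbc1a00cb0bc02311  (last char: '1')
  sorted[18] = cdddbc1a00cb0bc02311cd$  (last char: '$')
  sorted[19] = d$cdddbc1a00cb0bc02311c  (last char: 'c')
  sorted[20] = dbc1a00cb0bc02311cd$cdd  (last char: 'd')
  sorted[21] = ddbc1a00cb0bc02311cd$cd  (last char: 'd')
  sorted[22] = dddbc1a00cb0bc02311cd$c  (last char: 'c')
Last column: dacb03c1021c0dbb01$cddc
Original string S is at sorted index 18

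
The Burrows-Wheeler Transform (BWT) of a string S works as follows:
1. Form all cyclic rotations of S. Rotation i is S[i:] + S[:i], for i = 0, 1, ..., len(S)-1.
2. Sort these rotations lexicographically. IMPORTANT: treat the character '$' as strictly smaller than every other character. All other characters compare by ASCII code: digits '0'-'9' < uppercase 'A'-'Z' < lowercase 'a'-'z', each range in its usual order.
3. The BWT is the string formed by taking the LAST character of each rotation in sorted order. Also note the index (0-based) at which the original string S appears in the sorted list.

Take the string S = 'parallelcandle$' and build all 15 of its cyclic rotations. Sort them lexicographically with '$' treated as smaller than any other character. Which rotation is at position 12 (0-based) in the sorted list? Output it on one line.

All 15 rotations (rotation i = S[i:]+S[:i]):
  rot[0] = parallelcandle$
  rot[1] = arallelcandle$p
  rot[2] = rallelcandle$pa
  rot[3] = allelcandle$par
  rot[4] = llelcandle$para
  rot[5] = lelcandle$paral
  rot[6] = elcandle$parall
  rot[7] = lcandle$paralle
  rot[8] = candle$parallel
  rot[9] = andle$parallelc
  rot[10] = ndle$parallelca
  rot[11] = dle$parallelcan
  rot[12] = le$parallelcand
  rot[13] = e$parallelcandl
  rot[14] = $parallelcandle
Sorted (with $ < everything):
  sorted[0] = $parallelcandle
  sorted[1] = allelcandle$par
  sorted[2] = andle$parallelc
  sorted[3] = arallelcandle$p
  sorted[4] = candle$parallel
  sorted[5] = dle$parallelcan
  sorted[6] = e$parallelcandl
  sorted[7] = elcandle$parall
  sorted[8] = lcandle$paralle
  sorted[9] = le$parallelcand
  sorted[10] = lelcandle$paral
  sorted[11] = llelcandle$para
  sorted[12] = ndle$parallelca
  sorted[13] = parallelcandle$
  sorted[14] = rallelcandle$pa
sorted[12] = ndle$parallelca

Answer: ndle$parallelca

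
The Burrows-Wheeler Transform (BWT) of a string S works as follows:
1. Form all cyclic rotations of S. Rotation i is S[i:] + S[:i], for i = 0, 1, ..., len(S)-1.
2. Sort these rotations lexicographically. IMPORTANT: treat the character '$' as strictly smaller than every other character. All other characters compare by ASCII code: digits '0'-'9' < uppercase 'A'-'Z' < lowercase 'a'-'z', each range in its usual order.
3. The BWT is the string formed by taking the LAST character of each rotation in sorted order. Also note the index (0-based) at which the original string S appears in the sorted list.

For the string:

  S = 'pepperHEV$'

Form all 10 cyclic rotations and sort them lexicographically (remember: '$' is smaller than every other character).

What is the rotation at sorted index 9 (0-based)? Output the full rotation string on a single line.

All 10 rotations (rotation i = S[i:]+S[:i]):
  rot[0] = pepperHEV$
  rot[1] = epperHEV$p
  rot[2] = pperHEV$pe
  rot[3] = perHEV$pep
  rot[4] = erHEV$pepp
  rot[5] = rHEV$peppe
  rot[6] = HEV$pepper
  rot[7] = EV$pepperH
  rot[8] = V$pepperHE
  rot[9] = $pepperHEV
Sorted (with $ < everything):
  sorted[0] = $pepperHEV
  sorted[1] = EV$pepperH
  sorted[2] = HEV$pepper
  sorted[3] = V$pepperHE
  sorted[4] = epperHEV$p
  sorted[5] = erHEV$pepp
  sorted[6] = pepperHEV$
  sorted[7] = perHEV$pep
  sorted[8] = pperHEV$pe
  sorted[9] = rHEV$peppe
sorted[9] = rHEV$peppe

Answer: rHEV$peppe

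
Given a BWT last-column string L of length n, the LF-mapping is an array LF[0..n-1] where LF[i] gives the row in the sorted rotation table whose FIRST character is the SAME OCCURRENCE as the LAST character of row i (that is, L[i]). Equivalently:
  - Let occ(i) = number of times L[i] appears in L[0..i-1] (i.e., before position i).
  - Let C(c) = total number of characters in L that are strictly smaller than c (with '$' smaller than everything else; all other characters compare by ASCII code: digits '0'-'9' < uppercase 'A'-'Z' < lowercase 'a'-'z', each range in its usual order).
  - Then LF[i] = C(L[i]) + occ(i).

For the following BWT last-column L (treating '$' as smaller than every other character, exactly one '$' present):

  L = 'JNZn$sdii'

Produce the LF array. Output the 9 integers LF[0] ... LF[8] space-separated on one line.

Char counts: '$':1, 'J':1, 'N':1, 'Z':1, 'd':1, 'i':2, 'n':1, 's':1
C (first-col start): C('$')=0, C('J')=1, C('N')=2, C('Z')=3, C('d')=4, C('i')=5, C('n')=7, C('s')=8
L[0]='J': occ=0, LF[0]=C('J')+0=1+0=1
L[1]='N': occ=0, LF[1]=C('N')+0=2+0=2
L[2]='Z': occ=0, LF[2]=C('Z')+0=3+0=3
L[3]='n': occ=0, LF[3]=C('n')+0=7+0=7
L[4]='$': occ=0, LF[4]=C('$')+0=0+0=0
L[5]='s': occ=0, LF[5]=C('s')+0=8+0=8
L[6]='d': occ=0, LF[6]=C('d')+0=4+0=4
L[7]='i': occ=0, LF[7]=C('i')+0=5+0=5
L[8]='i': occ=1, LF[8]=C('i')+1=5+1=6

Answer: 1 2 3 7 0 8 4 5 6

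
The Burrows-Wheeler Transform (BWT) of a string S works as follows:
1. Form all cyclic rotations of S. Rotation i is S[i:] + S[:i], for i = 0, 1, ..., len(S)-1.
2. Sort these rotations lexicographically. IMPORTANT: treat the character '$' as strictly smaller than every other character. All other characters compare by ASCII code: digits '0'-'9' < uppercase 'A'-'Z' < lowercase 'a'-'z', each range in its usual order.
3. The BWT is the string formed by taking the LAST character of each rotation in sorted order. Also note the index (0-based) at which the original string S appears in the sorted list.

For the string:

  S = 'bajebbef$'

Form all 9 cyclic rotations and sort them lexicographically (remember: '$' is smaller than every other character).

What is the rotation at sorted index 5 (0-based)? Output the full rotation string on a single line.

All 9 rotations (rotation i = S[i:]+S[:i]):
  rot[0] = bajebbef$
  rot[1] = ajebbef$b
  rot[2] = jebbef$ba
  rot[3] = ebbef$baj
  rot[4] = bbef$baje
  rot[5] = bef$bajeb
  rot[6] = ef$bajebb
  rot[7] = f$bajebbe
  rot[8] = $bajebbef
Sorted (with $ < everything):
  sorted[0] = $bajebbef
  sorted[1] = ajebbef$b
  sorted[2] = bajebbef$
  sorted[3] = bbef$baje
  sorted[4] = bef$bajeb
  sorted[5] = ebbef$baj
  sorted[6] = ef$bajebb
  sorted[7] = f$bajebbe
  sorted[8] = jebbef$ba
sorted[5] = ebbef$baj

Answer: ebbef$baj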